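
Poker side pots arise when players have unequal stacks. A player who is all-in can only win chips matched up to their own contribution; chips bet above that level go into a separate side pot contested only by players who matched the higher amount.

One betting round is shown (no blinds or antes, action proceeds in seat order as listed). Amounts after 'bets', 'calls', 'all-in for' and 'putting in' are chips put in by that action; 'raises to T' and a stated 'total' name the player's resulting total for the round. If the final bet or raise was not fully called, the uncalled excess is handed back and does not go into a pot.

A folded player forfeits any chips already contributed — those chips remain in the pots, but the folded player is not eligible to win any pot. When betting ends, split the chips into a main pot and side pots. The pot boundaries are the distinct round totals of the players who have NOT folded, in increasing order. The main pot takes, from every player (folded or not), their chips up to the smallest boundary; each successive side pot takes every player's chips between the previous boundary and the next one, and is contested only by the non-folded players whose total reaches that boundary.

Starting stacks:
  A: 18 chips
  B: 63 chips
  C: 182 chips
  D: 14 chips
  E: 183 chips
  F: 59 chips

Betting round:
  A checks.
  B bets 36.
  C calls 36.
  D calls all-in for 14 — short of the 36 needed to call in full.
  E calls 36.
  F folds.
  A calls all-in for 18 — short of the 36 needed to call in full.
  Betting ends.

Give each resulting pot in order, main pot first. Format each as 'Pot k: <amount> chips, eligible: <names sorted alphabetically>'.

Contributions: A=18, B=36, C=36, D=14, E=36
Folded: F
Pot levels (distinct totals of non-folded players): 14, 18, 36
Layer 1-14: 14 each from A, B, C, D, E = 14*5 = 70 chips; eligible A, B, C, D, E
Layer 15-18: 4 each from A, B, C, E = 4*4 = 16 chips; eligible A, B, C, E
Layer 19-36: 18 each from B, C, E = 18*3 = 54 chips; eligible B, C, E

Pot 1: 70 chips, eligible: A, B, C, D, E
Pot 2: 16 chips, eligible: A, B, C, E
Pot 3: 54 chips, eligible: B, C, E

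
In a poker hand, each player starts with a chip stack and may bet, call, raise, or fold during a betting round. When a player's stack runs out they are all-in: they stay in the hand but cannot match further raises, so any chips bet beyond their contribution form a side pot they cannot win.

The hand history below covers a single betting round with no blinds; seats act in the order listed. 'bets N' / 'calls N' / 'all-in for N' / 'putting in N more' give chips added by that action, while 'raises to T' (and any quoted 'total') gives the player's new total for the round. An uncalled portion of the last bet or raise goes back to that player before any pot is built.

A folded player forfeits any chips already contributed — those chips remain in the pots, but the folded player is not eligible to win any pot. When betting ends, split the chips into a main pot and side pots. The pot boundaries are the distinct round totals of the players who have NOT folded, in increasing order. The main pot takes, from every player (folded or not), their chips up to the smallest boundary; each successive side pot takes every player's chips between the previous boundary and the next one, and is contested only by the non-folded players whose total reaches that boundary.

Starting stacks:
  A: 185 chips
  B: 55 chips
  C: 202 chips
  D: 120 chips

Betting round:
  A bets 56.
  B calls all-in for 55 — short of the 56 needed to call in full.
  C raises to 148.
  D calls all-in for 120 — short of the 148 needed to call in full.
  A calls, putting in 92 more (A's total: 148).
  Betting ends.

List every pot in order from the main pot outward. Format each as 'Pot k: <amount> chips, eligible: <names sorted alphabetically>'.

Pot 1: 220 chips, eligible: A, B, C, D
Pot 2: 195 chips, eligible: A, C, D
Pot 3: 56 chips, eligible: A, C

Derivation:
Contributions: A=148, B=55, C=148, D=120
Pot levels (distinct totals of non-folded players): 55, 120, 148
Layer 1-55: 55 each from A, B, C, D = 55*4 = 220 chips; eligible A, B, C, D
Layer 56-120: 65 each from A, C, D = 65*3 = 195 chips; eligible A, C, D
Layer 121-148: 28 each from A, C = 28*2 = 56 chips; eligible A, C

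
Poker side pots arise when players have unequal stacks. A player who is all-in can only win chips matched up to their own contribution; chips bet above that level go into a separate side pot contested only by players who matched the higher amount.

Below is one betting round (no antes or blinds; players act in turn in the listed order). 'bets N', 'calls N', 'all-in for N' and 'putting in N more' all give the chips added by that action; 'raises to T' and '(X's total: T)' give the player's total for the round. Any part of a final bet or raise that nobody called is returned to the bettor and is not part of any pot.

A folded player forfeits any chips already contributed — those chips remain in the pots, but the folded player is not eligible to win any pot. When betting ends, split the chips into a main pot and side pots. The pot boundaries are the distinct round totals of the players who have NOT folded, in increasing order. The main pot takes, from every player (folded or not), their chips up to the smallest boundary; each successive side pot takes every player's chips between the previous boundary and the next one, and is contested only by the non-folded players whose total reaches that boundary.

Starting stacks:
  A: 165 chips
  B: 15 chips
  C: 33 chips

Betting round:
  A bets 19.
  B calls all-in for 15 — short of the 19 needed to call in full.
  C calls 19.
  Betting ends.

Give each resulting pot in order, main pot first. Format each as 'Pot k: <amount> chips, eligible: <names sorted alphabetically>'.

Pot 1: 45 chips, eligible: A, B, C
Pot 2: 8 chips, eligible: A, C

Derivation:
Contributions: A=19, B=15, C=19
Pot levels (distinct totals of non-folded players): 15, 19
Layer 1-15: 15 each from A, B, C = 15*3 = 45 chips; eligible A, B, C
Layer 16-19: 4 each from A, C = 4*2 = 8 chips; eligible A, C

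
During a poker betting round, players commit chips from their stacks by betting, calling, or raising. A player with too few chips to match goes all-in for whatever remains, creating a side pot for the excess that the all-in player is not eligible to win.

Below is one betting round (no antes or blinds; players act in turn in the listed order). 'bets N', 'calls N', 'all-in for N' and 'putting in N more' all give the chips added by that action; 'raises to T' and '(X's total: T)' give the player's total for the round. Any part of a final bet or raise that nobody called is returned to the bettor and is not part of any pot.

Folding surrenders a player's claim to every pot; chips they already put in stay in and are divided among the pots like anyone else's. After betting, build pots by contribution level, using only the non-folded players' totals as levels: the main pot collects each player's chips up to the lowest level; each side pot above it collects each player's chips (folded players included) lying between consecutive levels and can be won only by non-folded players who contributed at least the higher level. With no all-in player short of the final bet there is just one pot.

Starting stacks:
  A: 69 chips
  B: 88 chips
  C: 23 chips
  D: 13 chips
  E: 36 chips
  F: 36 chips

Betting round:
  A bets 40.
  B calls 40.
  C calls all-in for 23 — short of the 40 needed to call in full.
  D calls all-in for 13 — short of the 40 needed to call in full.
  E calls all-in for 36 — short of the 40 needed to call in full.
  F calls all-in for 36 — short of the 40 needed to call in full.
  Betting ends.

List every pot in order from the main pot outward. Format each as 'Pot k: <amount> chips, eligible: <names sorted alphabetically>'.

Contributions: A=40, B=40, C=23, D=13, E=36, F=36
Pot levels (distinct totals of non-folded players): 13, 23, 36, 40
Layer 1-13: 13 each from A, B, C, D, E, F = 13*6 = 78 chips; eligible A, B, C, D, E, F
Layer 14-23: 10 each from A, B, C, E, F = 10*5 = 50 chips; eligible A, B, C, E, F
Layer 24-36: 13 each from A, B, E, F = 13*4 = 52 chips; eligible A, B, E, F
Layer 37-40: 4 each from A, B = 4*2 = 8 chips; eligible A, B

Pot 1: 78 chips, eligible: A, B, C, D, E, F
Pot 2: 50 chips, eligible: A, B, C, E, F
Pot 3: 52 chips, eligible: A, B, E, F
Pot 4: 8 chips, eligible: A, B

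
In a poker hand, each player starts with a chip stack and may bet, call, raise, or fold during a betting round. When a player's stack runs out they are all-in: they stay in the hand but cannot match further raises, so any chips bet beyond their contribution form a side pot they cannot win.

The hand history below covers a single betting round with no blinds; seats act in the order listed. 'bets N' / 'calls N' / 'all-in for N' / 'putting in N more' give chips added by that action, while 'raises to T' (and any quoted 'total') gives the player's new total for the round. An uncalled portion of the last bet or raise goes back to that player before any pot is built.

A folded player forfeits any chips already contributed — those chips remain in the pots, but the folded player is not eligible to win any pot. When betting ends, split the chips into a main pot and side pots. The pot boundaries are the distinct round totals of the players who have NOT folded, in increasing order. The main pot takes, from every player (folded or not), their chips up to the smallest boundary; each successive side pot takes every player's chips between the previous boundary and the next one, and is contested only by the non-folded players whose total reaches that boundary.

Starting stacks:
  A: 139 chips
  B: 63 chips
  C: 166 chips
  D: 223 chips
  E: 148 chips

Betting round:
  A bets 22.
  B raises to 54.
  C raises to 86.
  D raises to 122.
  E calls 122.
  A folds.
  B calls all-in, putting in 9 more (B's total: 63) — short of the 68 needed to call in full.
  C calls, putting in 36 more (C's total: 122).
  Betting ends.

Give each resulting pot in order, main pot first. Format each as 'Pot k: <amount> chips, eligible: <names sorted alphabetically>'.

Pot 1: 274 chips, eligible: B, C, D, E
Pot 2: 177 chips, eligible: C, D, E

Derivation:
Contributions: A=22, B=63, C=122, D=122, E=122
Folded: A
Pot levels (distinct totals of non-folded players): 63, 122
Layer 1-63: A 22 + B 63 + C 63 + D 63 + E 63 = 274 chips; eligible B, C, D, E
Layer 64-122: 59 each from C, D, E = 59*3 = 177 chips; eligible C, D, E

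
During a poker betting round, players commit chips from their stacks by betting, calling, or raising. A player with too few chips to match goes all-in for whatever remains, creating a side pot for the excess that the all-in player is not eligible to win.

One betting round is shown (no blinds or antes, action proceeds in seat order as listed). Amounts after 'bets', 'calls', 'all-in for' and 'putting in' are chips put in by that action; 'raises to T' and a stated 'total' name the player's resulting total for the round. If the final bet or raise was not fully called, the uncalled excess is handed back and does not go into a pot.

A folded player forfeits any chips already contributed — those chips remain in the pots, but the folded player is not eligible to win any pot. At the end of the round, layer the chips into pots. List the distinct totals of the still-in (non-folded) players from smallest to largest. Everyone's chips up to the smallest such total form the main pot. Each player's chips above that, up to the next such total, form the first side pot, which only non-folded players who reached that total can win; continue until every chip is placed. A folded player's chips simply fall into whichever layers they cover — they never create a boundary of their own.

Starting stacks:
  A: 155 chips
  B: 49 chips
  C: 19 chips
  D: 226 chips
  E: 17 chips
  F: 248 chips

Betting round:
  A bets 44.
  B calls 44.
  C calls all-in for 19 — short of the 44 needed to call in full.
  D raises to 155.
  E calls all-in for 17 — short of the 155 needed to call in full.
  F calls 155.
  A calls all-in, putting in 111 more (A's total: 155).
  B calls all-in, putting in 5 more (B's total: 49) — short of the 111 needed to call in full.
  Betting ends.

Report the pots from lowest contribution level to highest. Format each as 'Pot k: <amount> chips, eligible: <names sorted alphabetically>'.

Contributions: A=155, B=49, C=19, D=155, E=17, F=155
Pot levels (distinct totals of non-folded players): 17, 19, 49, 155
Layer 1-17: 17 each from A, B, C, D, E, F = 17*6 = 102 chips; eligible A, B, C, D, E, F
Layer 18-19: 2 each from A, B, C, D, F = 2*5 = 10 chips; eligible A, B, C, D, F
Layer 20-49: 30 each from A, B, D, F = 30*4 = 120 chips; eligible A, B, D, F
Layer 50-155: 106 each from A, D, F = 106*3 = 318 chips; eligible A, D, F

Pot 1: 102 chips, eligible: A, B, C, D, E, F
Pot 2: 10 chips, eligible: A, B, C, D, F
Pot 3: 120 chips, eligible: A, B, D, F
Pot 4: 318 chips, eligible: A, D, F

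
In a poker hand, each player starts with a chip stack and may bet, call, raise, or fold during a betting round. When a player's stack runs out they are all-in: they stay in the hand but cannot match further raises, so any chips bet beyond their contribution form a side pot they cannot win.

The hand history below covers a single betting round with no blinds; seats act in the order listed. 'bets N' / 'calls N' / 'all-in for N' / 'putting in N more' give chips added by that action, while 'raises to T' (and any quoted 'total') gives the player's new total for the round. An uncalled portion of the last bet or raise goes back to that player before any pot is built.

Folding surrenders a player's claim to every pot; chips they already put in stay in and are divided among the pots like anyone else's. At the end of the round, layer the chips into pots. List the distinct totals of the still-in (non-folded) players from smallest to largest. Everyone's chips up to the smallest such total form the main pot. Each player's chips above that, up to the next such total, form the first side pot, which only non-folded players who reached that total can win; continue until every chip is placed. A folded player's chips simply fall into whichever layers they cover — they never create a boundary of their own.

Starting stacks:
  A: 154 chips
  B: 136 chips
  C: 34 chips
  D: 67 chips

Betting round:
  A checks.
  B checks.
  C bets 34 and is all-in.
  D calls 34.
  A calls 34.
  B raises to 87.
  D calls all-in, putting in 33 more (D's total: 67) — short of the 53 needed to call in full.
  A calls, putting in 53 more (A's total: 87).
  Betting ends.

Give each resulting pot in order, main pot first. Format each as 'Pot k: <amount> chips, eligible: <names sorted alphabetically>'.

Contributions: A=87, B=87, C=34, D=67
Pot levels (distinct totals of non-folded players): 34, 67, 87
Layer 1-34: 34 each from A, B, C, D = 34*4 = 136 chips; eligible A, B, C, D
Layer 35-67: 33 each from A, B, D = 33*3 = 99 chips; eligible A, B, D
Layer 68-87: 20 each from A, B = 20*2 = 40 chips; eligible A, B

Pot 1: 136 chips, eligible: A, B, C, D
Pot 2: 99 chips, eligible: A, B, D
Pot 3: 40 chips, eligible: A, B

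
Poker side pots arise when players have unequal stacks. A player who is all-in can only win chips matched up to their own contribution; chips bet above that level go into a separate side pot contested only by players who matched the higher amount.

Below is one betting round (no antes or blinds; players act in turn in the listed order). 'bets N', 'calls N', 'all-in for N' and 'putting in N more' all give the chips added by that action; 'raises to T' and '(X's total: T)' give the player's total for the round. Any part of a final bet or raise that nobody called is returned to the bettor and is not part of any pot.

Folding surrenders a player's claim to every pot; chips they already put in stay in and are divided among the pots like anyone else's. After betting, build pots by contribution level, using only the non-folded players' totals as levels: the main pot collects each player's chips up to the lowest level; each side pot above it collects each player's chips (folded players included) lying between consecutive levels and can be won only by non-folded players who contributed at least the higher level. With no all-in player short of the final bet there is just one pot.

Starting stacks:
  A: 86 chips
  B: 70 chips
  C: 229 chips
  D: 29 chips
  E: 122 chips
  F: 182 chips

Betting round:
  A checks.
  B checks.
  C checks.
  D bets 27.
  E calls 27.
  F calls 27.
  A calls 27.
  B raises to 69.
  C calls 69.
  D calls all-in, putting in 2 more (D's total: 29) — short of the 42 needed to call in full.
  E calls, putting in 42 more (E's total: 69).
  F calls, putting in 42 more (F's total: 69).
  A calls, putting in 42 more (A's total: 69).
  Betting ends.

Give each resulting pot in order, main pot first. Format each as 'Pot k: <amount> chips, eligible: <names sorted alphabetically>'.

Pot 1: 174 chips, eligible: A, B, C, D, E, F
Pot 2: 200 chips, eligible: A, B, C, E, F

Derivation:
Contributions: A=69, B=69, C=69, D=29, E=69, F=69
Pot levels (distinct totals of non-folded players): 29, 69
Layer 1-29: 29 each from A, B, C, D, E, F = 29*6 = 174 chips; eligible A, B, C, D, E, F
Layer 30-69: 40 each from A, B, C, E, F = 40*5 = 200 chips; eligible A, B, C, E, F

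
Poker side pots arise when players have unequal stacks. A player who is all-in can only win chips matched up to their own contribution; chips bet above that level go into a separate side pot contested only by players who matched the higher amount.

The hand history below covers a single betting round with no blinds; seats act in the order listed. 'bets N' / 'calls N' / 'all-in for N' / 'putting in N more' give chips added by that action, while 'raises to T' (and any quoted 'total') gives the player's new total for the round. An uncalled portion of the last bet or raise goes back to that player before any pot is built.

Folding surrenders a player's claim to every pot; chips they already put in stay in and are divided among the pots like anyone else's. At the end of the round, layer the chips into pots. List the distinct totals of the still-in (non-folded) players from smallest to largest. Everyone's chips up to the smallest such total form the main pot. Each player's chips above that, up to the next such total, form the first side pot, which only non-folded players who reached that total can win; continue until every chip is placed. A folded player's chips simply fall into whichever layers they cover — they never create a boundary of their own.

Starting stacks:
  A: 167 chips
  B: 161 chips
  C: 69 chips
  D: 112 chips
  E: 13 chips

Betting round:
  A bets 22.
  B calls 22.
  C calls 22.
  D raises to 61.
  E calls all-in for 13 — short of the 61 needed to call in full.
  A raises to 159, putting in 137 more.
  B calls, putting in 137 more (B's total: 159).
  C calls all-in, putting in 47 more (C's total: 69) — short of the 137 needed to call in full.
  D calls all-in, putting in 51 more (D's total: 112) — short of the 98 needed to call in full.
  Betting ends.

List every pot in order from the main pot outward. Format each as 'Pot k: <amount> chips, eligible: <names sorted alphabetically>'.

Contributions: A=159, B=159, C=69, D=112, E=13
Pot levels (distinct totals of non-folded players): 13, 69, 112, 159
Layer 1-13: 13 each from A, B, C, D, E = 13*5 = 65 chips; eligible A, B, C, D, E
Layer 14-69: 56 each from A, B, C, D = 56*4 = 224 chips; eligible A, B, C, D
Layer 70-112: 43 each from A, B, D = 43*3 = 129 chips; eligible A, B, D
Layer 113-159: 47 each from A, B = 47*2 = 94 chips; eligible A, B

Pot 1: 65 chips, eligible: A, B, C, D, E
Pot 2: 224 chips, eligible: A, B, C, D
Pot 3: 129 chips, eligible: A, B, D
Pot 4: 94 chips, eligible: A, B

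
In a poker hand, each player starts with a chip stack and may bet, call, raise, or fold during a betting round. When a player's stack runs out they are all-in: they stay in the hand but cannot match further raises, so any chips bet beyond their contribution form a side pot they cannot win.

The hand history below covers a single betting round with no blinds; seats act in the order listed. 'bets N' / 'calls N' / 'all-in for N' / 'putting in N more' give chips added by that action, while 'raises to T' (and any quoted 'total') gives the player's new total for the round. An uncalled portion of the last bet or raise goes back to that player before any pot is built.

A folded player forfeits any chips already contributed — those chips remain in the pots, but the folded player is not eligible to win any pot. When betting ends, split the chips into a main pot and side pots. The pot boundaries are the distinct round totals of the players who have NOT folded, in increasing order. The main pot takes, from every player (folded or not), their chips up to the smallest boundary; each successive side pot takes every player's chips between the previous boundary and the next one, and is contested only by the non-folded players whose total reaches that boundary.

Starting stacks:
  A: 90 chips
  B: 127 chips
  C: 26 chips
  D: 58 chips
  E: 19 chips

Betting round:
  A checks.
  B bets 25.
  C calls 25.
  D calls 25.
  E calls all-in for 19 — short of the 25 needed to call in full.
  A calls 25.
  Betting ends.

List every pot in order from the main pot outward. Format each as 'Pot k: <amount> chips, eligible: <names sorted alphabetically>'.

Contributions: A=25, B=25, C=25, D=25, E=19
Pot levels (distinct totals of non-folded players): 19, 25
Layer 1-19: 19 each from A, B, C, D, E = 19*5 = 95 chips; eligible A, B, C, D, E
Layer 20-25: 6 each from A, B, C, D = 6*4 = 24 chips; eligible A, B, C, D

Pot 1: 95 chips, eligible: A, B, C, D, E
Pot 2: 24 chips, eligible: A, B, C, D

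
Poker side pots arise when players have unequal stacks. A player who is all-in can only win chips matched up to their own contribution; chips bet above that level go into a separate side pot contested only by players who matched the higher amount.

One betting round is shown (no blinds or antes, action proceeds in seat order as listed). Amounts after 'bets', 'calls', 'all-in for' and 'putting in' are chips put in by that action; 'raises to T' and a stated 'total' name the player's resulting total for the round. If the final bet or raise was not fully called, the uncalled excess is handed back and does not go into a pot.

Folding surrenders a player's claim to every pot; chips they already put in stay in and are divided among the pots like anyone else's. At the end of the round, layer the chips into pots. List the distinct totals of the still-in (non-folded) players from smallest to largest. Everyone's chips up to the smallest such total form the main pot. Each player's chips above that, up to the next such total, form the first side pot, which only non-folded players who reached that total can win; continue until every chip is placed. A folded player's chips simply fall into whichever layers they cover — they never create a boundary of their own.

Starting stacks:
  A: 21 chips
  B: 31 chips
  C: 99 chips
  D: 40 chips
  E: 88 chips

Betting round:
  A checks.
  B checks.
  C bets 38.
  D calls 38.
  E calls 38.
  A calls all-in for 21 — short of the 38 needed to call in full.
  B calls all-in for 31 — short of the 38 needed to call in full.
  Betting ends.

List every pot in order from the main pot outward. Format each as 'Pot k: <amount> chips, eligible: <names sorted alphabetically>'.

Pot 1: 105 chips, eligible: A, B, C, D, E
Pot 2: 40 chips, eligible: B, C, D, E
Pot 3: 21 chips, eligible: C, D, E

Derivation:
Contributions: A=21, B=31, C=38, D=38, E=38
Pot levels (distinct totals of non-folded players): 21, 31, 38
Layer 1-21: 21 each from A, B, C, D, E = 21*5 = 105 chips; eligible A, B, C, D, E
Layer 22-31: 10 each from B, C, D, E = 10*4 = 40 chips; eligible B, C, D, E
Layer 32-38: 7 each from C, D, E = 7*3 = 21 chips; eligible C, D, E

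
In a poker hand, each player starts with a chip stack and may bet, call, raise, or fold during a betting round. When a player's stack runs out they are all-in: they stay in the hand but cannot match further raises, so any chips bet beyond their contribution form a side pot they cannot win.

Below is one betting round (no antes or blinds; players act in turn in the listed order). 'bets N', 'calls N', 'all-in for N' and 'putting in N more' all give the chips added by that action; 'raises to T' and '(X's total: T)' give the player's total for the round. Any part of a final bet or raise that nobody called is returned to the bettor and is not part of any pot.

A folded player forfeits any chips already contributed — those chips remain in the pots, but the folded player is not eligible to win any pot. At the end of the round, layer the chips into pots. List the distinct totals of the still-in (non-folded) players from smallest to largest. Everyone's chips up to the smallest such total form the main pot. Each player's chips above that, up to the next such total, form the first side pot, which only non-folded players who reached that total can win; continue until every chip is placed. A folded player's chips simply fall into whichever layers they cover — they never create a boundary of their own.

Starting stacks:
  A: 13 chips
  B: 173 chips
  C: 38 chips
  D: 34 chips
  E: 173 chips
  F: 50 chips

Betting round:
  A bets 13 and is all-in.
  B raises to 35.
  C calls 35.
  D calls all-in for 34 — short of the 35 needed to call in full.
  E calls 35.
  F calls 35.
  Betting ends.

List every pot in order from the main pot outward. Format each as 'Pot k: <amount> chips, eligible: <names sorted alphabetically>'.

Pot 1: 78 chips, eligible: A, B, C, D, E, F
Pot 2: 105 chips, eligible: B, C, D, E, F
Pot 3: 4 chips, eligible: B, C, E, F

Derivation:
Contributions: A=13, B=35, C=35, D=34, E=35, F=35
Pot levels (distinct totals of non-folded players): 13, 34, 35
Layer 1-13: 13 each from A, B, C, D, E, F = 13*6 = 78 chips; eligible A, B, C, D, E, F
Layer 14-34: 21 each from B, C, D, E, F = 21*5 = 105 chips; eligible B, C, D, E, F
Layer 35-35: 1 each from B, C, E, F = 1*4 = 4 chips; eligible B, C, E, F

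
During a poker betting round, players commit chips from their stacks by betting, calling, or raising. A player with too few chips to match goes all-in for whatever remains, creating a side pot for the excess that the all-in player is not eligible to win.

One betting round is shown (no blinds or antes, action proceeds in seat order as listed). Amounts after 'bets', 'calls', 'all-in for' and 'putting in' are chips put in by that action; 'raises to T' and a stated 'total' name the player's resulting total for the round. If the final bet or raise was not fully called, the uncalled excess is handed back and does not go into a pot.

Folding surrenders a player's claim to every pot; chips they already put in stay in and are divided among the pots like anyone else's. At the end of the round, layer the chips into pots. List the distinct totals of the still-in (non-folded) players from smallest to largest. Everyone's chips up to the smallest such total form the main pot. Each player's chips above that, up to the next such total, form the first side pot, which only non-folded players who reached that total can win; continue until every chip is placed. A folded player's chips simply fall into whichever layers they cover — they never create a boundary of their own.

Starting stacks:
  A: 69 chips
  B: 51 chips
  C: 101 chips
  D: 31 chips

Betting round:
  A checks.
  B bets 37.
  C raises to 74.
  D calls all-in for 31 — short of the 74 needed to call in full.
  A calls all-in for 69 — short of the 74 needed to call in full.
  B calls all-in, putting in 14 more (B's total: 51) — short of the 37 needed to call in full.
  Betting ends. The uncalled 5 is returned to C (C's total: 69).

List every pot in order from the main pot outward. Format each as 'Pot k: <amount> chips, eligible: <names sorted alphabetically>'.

Pot 1: 124 chips, eligible: A, B, C, D
Pot 2: 60 chips, eligible: A, B, C
Pot 3: 36 chips, eligible: A, C

Derivation:
Contributions (after 5 returned to C): A=69, B=51, C=69, D=31
Pot levels (distinct totals of non-folded players): 31, 51, 69
Layer 1-31: 31 each from A, B, C, D = 31*4 = 124 chips; eligible A, B, C, D
Layer 32-51: 20 each from A, B, C = 20*3 = 60 chips; eligible A, B, C
Layer 52-69: 18 each from A, C = 18*2 = 36 chips; eligible A, C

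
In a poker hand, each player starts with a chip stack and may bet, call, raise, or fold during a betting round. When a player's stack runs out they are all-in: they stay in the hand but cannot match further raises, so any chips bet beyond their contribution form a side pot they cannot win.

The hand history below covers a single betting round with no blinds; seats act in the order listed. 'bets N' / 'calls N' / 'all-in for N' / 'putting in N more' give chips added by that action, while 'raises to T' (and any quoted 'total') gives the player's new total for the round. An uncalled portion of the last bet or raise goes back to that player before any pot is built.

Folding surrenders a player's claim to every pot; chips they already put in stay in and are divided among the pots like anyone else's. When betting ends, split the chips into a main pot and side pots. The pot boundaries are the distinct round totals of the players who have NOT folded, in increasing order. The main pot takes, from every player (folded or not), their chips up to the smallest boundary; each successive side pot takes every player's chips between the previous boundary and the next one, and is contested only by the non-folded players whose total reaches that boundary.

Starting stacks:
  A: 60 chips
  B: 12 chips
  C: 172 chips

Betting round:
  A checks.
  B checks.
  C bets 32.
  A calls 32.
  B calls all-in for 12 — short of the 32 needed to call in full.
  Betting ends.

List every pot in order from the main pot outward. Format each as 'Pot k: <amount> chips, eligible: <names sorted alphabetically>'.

Contributions: A=32, B=12, C=32
Pot levels (distinct totals of non-folded players): 12, 32
Layer 1-12: 12 each from A, B, C = 12*3 = 36 chips; eligible A, B, C
Layer 13-32: 20 each from A, C = 20*2 = 40 chips; eligible A, C

Pot 1: 36 chips, eligible: A, B, C
Pot 2: 40 chips, eligible: A, C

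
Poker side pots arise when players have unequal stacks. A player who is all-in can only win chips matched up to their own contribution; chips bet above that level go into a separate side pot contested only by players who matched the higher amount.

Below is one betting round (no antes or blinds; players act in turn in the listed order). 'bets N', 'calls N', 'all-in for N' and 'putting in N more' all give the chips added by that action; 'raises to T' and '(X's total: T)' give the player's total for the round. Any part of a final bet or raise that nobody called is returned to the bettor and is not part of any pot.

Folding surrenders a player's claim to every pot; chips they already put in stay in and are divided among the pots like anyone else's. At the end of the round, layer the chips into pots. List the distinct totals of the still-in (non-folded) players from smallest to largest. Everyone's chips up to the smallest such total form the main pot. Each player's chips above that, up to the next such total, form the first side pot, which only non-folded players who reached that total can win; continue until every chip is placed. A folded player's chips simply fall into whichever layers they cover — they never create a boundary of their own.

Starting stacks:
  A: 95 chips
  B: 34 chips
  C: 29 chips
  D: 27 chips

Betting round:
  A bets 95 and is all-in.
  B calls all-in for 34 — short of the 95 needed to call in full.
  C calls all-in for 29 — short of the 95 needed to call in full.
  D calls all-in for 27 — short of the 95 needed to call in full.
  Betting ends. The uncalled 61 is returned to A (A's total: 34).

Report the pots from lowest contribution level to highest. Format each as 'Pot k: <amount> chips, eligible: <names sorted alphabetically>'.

Pot 1: 108 chips, eligible: A, B, C, D
Pot 2: 6 chips, eligible: A, B, C
Pot 3: 10 chips, eligible: A, B

Derivation:
Contributions (after 61 returned to A): A=34, B=34, C=29, D=27
Pot levels (distinct totals of non-folded players): 27, 29, 34
Layer 1-27: 27 each from A, B, C, D = 27*4 = 108 chips; eligible A, B, C, D
Layer 28-29: 2 each from A, B, C = 2*3 = 6 chips; eligible A, B, C
Layer 30-34: 5 each from A, B = 5*2 = 10 chips; eligible A, B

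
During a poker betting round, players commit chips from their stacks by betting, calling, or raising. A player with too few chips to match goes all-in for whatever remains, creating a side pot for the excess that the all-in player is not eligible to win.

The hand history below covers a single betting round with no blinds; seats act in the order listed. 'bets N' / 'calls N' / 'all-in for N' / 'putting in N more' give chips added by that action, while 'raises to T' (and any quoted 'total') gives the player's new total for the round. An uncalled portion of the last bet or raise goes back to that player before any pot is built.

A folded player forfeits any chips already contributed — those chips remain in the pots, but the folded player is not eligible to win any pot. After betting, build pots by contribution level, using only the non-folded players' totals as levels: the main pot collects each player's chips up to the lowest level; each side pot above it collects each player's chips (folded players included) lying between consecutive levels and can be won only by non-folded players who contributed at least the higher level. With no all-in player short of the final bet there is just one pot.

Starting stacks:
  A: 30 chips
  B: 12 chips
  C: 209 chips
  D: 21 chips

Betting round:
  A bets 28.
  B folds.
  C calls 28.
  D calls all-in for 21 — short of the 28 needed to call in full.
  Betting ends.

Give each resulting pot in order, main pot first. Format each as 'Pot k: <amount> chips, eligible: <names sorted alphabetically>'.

Contributions: A=28, C=28, D=21
Folded: B
Pot levels (distinct totals of non-folded players): 21, 28
Layer 1-21: 21 each from A, C, D = 21*3 = 63 chips; eligible A, C, D
Layer 22-28: 7 each from A, C = 7*2 = 14 chips; eligible A, C

Pot 1: 63 chips, eligible: A, C, D
Pot 2: 14 chips, eligible: A, C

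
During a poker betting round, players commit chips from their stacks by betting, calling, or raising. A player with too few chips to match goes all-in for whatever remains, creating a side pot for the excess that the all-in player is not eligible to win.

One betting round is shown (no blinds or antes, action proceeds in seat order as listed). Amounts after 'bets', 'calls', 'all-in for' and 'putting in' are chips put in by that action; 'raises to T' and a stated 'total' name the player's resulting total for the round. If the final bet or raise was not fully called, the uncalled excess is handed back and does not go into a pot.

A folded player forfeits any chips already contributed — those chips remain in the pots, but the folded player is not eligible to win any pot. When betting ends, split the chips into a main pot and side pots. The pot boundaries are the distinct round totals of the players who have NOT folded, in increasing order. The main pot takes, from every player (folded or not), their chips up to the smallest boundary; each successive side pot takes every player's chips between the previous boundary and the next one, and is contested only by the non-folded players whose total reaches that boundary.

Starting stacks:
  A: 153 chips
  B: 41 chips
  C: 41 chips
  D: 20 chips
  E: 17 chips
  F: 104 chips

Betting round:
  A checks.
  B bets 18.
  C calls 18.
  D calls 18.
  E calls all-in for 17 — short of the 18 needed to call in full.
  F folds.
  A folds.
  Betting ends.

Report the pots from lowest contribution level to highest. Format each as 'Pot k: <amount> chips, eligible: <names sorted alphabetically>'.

Pot 1: 68 chips, eligible: B, C, D, E
Pot 2: 3 chips, eligible: B, C, D

Derivation:
Contributions: B=18, C=18, D=18, E=17
Folded: A, F
Pot levels (distinct totals of non-folded players): 17, 18
Layer 1-17: 17 each from B, C, D, E = 17*4 = 68 chips; eligible B, C, D, E
Layer 18-18: 1 each from B, C, D = 1*3 = 3 chips; eligible B, C, D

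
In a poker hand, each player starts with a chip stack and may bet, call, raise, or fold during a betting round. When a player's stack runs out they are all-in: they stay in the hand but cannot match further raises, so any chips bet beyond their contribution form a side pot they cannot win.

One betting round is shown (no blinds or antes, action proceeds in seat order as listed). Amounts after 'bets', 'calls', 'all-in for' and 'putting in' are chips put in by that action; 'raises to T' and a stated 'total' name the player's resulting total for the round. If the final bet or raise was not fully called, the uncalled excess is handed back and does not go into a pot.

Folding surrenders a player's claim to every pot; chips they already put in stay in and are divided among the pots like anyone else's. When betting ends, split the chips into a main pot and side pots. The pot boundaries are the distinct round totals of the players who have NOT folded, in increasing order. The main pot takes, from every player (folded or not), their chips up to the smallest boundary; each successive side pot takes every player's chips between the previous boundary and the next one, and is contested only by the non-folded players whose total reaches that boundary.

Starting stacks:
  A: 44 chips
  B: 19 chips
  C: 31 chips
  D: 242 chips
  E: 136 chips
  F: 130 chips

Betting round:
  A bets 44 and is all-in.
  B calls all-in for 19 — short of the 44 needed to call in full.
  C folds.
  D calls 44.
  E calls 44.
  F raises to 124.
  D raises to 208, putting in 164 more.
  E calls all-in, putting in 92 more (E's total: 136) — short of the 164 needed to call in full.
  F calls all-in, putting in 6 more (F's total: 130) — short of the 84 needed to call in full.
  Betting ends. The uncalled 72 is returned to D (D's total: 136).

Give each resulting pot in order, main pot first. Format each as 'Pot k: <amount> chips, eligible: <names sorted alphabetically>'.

Contributions (after 72 returned to D): A=44, B=19, D=136, E=136, F=130
Folded: C
Pot levels (distinct totals of non-folded players): 19, 44, 130, 136
Layer 1-19: 19 each from A, B, D, E, F = 19*5 = 95 chips; eligible A, B, D, E, F
Layer 20-44: 25 each from A, D, E, F = 25*4 = 100 chips; eligible A, D, E, F
Layer 45-130: 86 each from D, E, F = 86*3 = 258 chips; eligible D, E, F
Layer 131-136: 6 each from D, E = 6*2 = 12 chips; eligible D, E

Pot 1: 95 chips, eligible: A, B, D, E, F
Pot 2: 100 chips, eligible: A, D, E, F
Pot 3: 258 chips, eligible: D, E, F
Pot 4: 12 chips, eligible: D, E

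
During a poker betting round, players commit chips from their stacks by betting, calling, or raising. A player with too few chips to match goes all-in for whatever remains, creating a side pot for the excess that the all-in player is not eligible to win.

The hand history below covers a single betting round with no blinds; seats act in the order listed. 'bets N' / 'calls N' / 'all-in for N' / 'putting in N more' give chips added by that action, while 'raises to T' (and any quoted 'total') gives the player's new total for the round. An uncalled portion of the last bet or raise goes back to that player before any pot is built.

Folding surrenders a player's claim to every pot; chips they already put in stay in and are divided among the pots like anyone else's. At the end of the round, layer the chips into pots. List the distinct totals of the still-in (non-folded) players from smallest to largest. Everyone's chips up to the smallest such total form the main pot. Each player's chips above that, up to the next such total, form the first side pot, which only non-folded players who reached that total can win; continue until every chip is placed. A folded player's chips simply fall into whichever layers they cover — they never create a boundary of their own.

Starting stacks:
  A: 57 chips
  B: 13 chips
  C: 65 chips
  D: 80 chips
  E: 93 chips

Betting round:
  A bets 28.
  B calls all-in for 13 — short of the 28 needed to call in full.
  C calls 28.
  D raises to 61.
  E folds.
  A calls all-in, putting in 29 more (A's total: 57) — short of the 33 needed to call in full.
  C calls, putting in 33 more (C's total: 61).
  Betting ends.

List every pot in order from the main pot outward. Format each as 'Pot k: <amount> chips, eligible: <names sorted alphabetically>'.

Contributions: A=57, B=13, C=61, D=61
Folded: E
Pot levels (distinct totals of non-folded players): 13, 57, 61
Layer 1-13: 13 each from A, B, C, D = 13*4 = 52 chips; eligible A, B, C, D
Layer 14-57: 44 each from A, C, D = 44*3 = 132 chips; eligible A, C, D
Layer 58-61: 4 each from C, D = 4*2 = 8 chips; eligible C, D

Pot 1: 52 chips, eligible: A, B, C, D
Pot 2: 132 chips, eligible: A, C, D
Pot 3: 8 chips, eligible: C, D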